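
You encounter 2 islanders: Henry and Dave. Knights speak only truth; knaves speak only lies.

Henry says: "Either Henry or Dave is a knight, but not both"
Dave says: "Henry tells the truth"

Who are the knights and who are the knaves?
Henry is a knave.
Dave is a knave.

Verification:
- Henry (knave) says "Either Henry or Dave is a knight, but not both" - this is FALSE (a lie) because Henry is a knave and Dave is a knave.
- Dave (knave) says "Henry tells the truth" - this is FALSE (a lie) because Henry is a knave.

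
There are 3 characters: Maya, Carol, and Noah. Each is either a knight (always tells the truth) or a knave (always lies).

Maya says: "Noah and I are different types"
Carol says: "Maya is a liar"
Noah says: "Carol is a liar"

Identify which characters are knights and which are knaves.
Maya is a knave.
Carol is a knight.
Noah is a knave.

Verification:
- Maya (knave) says "Noah and I are different types" - this is FALSE (a lie) because Maya is a knave and Noah is a knave.
- Carol (knight) says "Maya is a liar" - this is TRUE because Maya is a knave.
- Noah (knave) says "Carol is a liar" - this is FALSE (a lie) because Carol is a knight.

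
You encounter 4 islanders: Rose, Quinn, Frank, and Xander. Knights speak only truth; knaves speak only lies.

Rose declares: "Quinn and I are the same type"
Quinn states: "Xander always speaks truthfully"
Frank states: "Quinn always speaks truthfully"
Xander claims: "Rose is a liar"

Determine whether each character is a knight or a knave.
Rose is a knave.
Quinn is a knight.
Frank is a knight.
Xander is a knight.

Verification:
- Rose (knave) says "Quinn and I are the same type" - this is FALSE (a lie) because Rose is a knave and Quinn is a knight.
- Quinn (knight) says "Xander always speaks truthfully" - this is TRUE because Xander is a knight.
- Frank (knight) says "Quinn always speaks truthfully" - this is TRUE because Quinn is a knight.
- Xander (knight) says "Rose is a liar" - this is TRUE because Rose is a knave.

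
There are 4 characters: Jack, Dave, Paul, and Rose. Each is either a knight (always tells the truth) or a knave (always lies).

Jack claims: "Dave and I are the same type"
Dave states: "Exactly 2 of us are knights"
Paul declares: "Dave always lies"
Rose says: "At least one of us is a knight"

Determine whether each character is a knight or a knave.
Jack is a knave.
Dave is a knight.
Paul is a knave.
Rose is a knight.

Verification:
- Jack (knave) says "Dave and I are the same type" - this is FALSE (a lie) because Jack is a knave and Dave is a knight.
- Dave (knight) says "Exactly 2 of us are knights" - this is TRUE because there are 2 knights.
- Paul (knave) says "Dave always lies" - this is FALSE (a lie) because Dave is a knight.
- Rose (knight) says "At least one of us is a knight" - this is TRUE because Dave and Rose are knights.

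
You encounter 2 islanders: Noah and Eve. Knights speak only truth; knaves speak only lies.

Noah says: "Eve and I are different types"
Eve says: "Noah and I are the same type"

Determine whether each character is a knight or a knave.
Noah is a knight.
Eve is a knave.

Verification:
- Noah (knight) says "Eve and I are different types" - this is TRUE because Noah is a knight and Eve is a knave.
- Eve (knave) says "Noah and I are the same type" - this is FALSE (a lie) because Eve is a knave and Noah is a knight.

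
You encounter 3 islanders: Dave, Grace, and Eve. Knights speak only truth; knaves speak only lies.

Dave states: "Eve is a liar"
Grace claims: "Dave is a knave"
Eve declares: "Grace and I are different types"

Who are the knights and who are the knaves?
Dave is a knight.
Grace is a knave.
Eve is a knave.

Verification:
- Dave (knight) says "Eve is a liar" - this is TRUE because Eve is a knave.
- Grace (knave) says "Dave is a knave" - this is FALSE (a lie) because Dave is a knight.
- Eve (knave) says "Grace and I are different types" - this is FALSE (a lie) because Eve is a knave and Grace is a knave.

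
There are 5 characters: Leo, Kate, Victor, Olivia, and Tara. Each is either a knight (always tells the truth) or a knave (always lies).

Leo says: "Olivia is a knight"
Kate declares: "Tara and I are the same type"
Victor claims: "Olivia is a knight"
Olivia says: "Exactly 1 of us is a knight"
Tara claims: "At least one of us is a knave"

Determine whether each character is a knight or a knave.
Leo is a knave.
Kate is a knight.
Victor is a knave.
Olivia is a knave.
Tara is a knight.

Verification:
- Leo (knave) says "Olivia is a knight" - this is FALSE (a lie) because Olivia is a knave.
- Kate (knight) says "Tara and I are the same type" - this is TRUE because Kate is a knight and Tara is a knight.
- Victor (knave) says "Olivia is a knight" - this is FALSE (a lie) because Olivia is a knave.
- Olivia (knave) says "Exactly 1 of us is a knight" - this is FALSE (a lie) because there are 2 knights.
- Tara (knight) says "At least one of us is a knave" - this is TRUE because Leo, Victor, and Olivia are knaves.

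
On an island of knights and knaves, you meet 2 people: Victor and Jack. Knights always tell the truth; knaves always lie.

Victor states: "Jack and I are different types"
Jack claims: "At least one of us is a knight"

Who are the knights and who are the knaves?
Victor is a knave.
Jack is a knave.

Verification:
- Victor (knave) says "Jack and I are different types" - this is FALSE (a lie) because Victor is a knave and Jack is a knave.
- Jack (knave) says "At least one of us is a knight" - this is FALSE (a lie) because no one is a knight.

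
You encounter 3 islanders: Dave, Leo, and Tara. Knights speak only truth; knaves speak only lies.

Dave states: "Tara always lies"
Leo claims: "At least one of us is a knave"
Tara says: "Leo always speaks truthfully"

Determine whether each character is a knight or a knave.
Dave is a knave.
Leo is a knight.
Tara is a knight.

Verification:
- Dave (knave) says "Tara always lies" - this is FALSE (a lie) because Tara is a knight.
- Leo (knight) says "At least one of us is a knave" - this is TRUE because Dave is a knave.
- Tara (knight) says "Leo always speaks truthfully" - this is TRUE because Leo is a knight.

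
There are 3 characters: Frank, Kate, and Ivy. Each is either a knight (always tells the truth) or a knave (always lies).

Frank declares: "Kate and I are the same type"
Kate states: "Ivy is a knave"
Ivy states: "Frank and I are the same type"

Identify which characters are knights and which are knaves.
Frank is a knight.
Kate is a knight.
Ivy is a knave.

Verification:
- Frank (knight) says "Kate and I are the same type" - this is TRUE because Frank is a knight and Kate is a knight.
- Kate (knight) says "Ivy is a knave" - this is TRUE because Ivy is a knave.
- Ivy (knave) says "Frank and I are the same type" - this is FALSE (a lie) because Ivy is a knave and Frank is a knight.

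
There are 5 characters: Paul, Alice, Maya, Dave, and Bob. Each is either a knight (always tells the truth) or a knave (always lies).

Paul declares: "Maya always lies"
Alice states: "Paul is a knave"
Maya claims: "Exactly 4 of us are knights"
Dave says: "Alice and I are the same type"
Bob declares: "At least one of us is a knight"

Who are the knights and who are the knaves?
Paul is a knave.
Alice is a knight.
Maya is a knight.
Dave is a knight.
Bob is a knight.

Verification:
- Paul (knave) says "Maya always lies" - this is FALSE (a lie) because Maya is a knight.
- Alice (knight) says "Paul is a knave" - this is TRUE because Paul is a knave.
- Maya (knight) says "Exactly 4 of us are knights" - this is TRUE because there are 4 knights.
- Dave (knight) says "Alice and I are the same type" - this is TRUE because Dave is a knight and Alice is a knight.
- Bob (knight) says "At least one of us is a knight" - this is TRUE because Alice, Maya, Dave, and Bob are knights.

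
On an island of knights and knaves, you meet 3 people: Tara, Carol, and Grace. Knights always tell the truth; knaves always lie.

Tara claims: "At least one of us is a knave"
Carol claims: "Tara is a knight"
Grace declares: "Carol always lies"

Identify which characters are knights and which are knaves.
Tara is a knight.
Carol is a knight.
Grace is a knave.

Verification:
- Tara (knight) says "At least one of us is a knave" - this is TRUE because Grace is a knave.
- Carol (knight) says "Tara is a knight" - this is TRUE because Tara is a knight.
- Grace (knave) says "Carol always lies" - this is FALSE (a lie) because Carol is a knight.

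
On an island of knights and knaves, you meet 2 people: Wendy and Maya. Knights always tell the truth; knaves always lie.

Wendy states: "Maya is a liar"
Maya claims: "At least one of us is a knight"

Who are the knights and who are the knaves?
Wendy is a knave.
Maya is a knight.

Verification:
- Wendy (knave) says "Maya is a liar" - this is FALSE (a lie) because Maya is a knight.
- Maya (knight) says "At least one of us is a knight" - this is TRUE because Maya is a knight.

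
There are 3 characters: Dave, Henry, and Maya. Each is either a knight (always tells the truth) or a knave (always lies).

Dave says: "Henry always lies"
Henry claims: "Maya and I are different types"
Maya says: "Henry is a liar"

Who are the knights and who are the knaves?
Dave is a knave.
Henry is a knight.
Maya is a knave.

Verification:
- Dave (knave) says "Henry always lies" - this is FALSE (a lie) because Henry is a knight.
- Henry (knight) says "Maya and I are different types" - this is TRUE because Henry is a knight and Maya is a knave.
- Maya (knave) says "Henry is a liar" - this is FALSE (a lie) because Henry is a knight.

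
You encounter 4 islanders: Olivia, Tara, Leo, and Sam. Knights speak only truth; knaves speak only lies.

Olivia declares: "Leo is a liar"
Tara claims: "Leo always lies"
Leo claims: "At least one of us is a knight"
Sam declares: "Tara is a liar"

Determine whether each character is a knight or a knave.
Olivia is a knave.
Tara is a knave.
Leo is a knight.
Sam is a knight.

Verification:
- Olivia (knave) says "Leo is a liar" - this is FALSE (a lie) because Leo is a knight.
- Tara (knave) says "Leo always lies" - this is FALSE (a lie) because Leo is a knight.
- Leo (knight) says "At least one of us is a knight" - this is TRUE because Leo and Sam are knights.
- Sam (knight) says "Tara is a liar" - this is TRUE because Tara is a knave.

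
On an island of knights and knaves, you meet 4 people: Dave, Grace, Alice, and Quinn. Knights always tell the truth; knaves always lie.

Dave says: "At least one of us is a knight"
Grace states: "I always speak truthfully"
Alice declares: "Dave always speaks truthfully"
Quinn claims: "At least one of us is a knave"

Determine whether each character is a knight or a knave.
Dave is a knight.
Grace is a knave.
Alice is a knight.
Quinn is a knight.

Verification:
- Dave (knight) says "At least one of us is a knight" - this is TRUE because Dave, Alice, and Quinn are knights.
- Grace (knave) says "I always speak truthfully" - this is FALSE (a lie) because Grace is a knave.
- Alice (knight) says "Dave always speaks truthfully" - this is TRUE because Dave is a knight.
- Quinn (knight) says "At least one of us is a knave" - this is TRUE because Grace is a knave.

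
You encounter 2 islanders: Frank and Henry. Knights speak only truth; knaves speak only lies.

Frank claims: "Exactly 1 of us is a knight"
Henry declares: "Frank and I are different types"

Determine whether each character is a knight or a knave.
Frank is a knave.
Henry is a knave.

Verification:
- Frank (knave) says "Exactly 1 of us is a knight" - this is FALSE (a lie) because there are 0 knights.
- Henry (knave) says "Frank and I are different types" - this is FALSE (a lie) because Henry is a knave and Frank is a knave.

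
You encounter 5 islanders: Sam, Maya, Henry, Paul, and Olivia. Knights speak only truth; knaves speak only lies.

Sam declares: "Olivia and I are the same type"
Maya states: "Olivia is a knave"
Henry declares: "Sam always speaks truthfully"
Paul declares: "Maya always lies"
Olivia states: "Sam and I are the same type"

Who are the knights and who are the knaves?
Sam is a knight.
Maya is a knave.
Henry is a knight.
Paul is a knight.
Olivia is a knight.

Verification:
- Sam (knight) says "Olivia and I are the same type" - this is TRUE because Sam is a knight and Olivia is a knight.
- Maya (knave) says "Olivia is a knave" - this is FALSE (a lie) because Olivia is a knight.
- Henry (knight) says "Sam always speaks truthfully" - this is TRUE because Sam is a knight.
- Paul (knight) says "Maya always lies" - this is TRUE because Maya is a knave.
- Olivia (knight) says "Sam and I are the same type" - this is TRUE because Olivia is a knight and Sam is a knight.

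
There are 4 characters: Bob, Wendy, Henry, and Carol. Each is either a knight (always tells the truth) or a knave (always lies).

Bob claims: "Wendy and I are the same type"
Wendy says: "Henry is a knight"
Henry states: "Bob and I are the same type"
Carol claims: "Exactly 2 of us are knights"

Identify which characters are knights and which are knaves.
Bob is a knight.
Wendy is a knight.
Henry is a knight.
Carol is a knave.

Verification:
- Bob (knight) says "Wendy and I are the same type" - this is TRUE because Bob is a knight and Wendy is a knight.
- Wendy (knight) says "Henry is a knight" - this is TRUE because Henry is a knight.
- Henry (knight) says "Bob and I are the same type" - this is TRUE because Henry is a knight and Bob is a knight.
- Carol (knave) says "Exactly 2 of us are knights" - this is FALSE (a lie) because there are 3 knights.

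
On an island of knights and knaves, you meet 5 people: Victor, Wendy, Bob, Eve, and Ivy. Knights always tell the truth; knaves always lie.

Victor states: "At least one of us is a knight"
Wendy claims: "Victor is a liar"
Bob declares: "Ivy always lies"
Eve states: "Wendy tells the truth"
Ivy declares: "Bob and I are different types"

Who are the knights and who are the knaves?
Victor is a knight.
Wendy is a knave.
Bob is a knave.
Eve is a knave.
Ivy is a knight.

Verification:
- Victor (knight) says "At least one of us is a knight" - this is TRUE because Victor and Ivy are knights.
- Wendy (knave) says "Victor is a liar" - this is FALSE (a lie) because Victor is a knight.
- Bob (knave) says "Ivy always lies" - this is FALSE (a lie) because Ivy is a knight.
- Eve (knave) says "Wendy tells the truth" - this is FALSE (a lie) because Wendy is a knave.
- Ivy (knight) says "Bob and I are different types" - this is TRUE because Ivy is a knight and Bob is a knave.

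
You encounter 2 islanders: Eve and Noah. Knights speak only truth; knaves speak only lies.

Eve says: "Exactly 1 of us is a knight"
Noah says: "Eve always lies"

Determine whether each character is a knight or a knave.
Eve is a knight.
Noah is a knave.

Verification:
- Eve (knight) says "Exactly 1 of us is a knight" - this is TRUE because there are 1 knights.
- Noah (knave) says "Eve always lies" - this is FALSE (a lie) because Eve is a knight.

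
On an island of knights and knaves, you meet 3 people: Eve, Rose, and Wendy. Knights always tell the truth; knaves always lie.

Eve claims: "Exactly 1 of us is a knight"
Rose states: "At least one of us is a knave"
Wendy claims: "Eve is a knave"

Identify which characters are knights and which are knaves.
Eve is a knave.
Rose is a knight.
Wendy is a knight.

Verification:
- Eve (knave) says "Exactly 1 of us is a knight" - this is FALSE (a lie) because there are 2 knights.
- Rose (knight) says "At least one of us is a knave" - this is TRUE because Eve is a knave.
- Wendy (knight) says "Eve is a knave" - this is TRUE because Eve is a knave.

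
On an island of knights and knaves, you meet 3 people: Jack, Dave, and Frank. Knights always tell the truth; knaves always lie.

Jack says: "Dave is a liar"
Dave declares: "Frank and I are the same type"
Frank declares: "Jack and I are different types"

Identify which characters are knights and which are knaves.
Jack is a knave.
Dave is a knight.
Frank is a knight.

Verification:
- Jack (knave) says "Dave is a liar" - this is FALSE (a lie) because Dave is a knight.
- Dave (knight) says "Frank and I are the same type" - this is TRUE because Dave is a knight and Frank is a knight.
- Frank (knight) says "Jack and I are different types" - this is TRUE because Frank is a knight and Jack is a knave.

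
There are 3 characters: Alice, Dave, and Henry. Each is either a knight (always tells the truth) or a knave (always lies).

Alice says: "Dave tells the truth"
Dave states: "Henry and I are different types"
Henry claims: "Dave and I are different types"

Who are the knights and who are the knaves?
Alice is a knave.
Dave is a knave.
Henry is a knave.

Verification:
- Alice (knave) says "Dave tells the truth" - this is FALSE (a lie) because Dave is a knave.
- Dave (knave) says "Henry and I are different types" - this is FALSE (a lie) because Dave is a knave and Henry is a knave.
- Henry (knave) says "Dave and I are different types" - this is FALSE (a lie) because Henry is a knave and Dave is a knave.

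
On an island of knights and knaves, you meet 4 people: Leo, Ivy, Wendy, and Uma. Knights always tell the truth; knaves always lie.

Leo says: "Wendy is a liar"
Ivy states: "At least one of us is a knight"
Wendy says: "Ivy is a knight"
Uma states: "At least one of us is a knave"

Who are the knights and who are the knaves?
Leo is a knave.
Ivy is a knight.
Wendy is a knight.
Uma is a knight.

Verification:
- Leo (knave) says "Wendy is a liar" - this is FALSE (a lie) because Wendy is a knight.
- Ivy (knight) says "At least one of us is a knight" - this is TRUE because Ivy, Wendy, and Uma are knights.
- Wendy (knight) says "Ivy is a knight" - this is TRUE because Ivy is a knight.
- Uma (knight) says "At least one of us is a knave" - this is TRUE because Leo is a knave.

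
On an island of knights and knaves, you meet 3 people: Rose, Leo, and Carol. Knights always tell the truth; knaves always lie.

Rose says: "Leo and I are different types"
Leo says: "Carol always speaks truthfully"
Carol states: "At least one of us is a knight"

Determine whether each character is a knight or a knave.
Rose is a knave.
Leo is a knave.
Carol is a knave.

Verification:
- Rose (knave) says "Leo and I are different types" - this is FALSE (a lie) because Rose is a knave and Leo is a knave.
- Leo (knave) says "Carol always speaks truthfully" - this is FALSE (a lie) because Carol is a knave.
- Carol (knave) says "At least one of us is a knight" - this is FALSE (a lie) because no one is a knight.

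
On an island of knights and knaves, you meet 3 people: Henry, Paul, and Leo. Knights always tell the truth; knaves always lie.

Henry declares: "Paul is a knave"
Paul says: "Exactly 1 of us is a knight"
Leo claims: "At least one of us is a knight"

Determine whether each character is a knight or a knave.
Henry is a knight.
Paul is a knave.
Leo is a knight.

Verification:
- Henry (knight) says "Paul is a knave" - this is TRUE because Paul is a knave.
- Paul (knave) says "Exactly 1 of us is a knight" - this is FALSE (a lie) because there are 2 knights.
- Leo (knight) says "At least one of us is a knight" - this is TRUE because Henry and Leo are knights.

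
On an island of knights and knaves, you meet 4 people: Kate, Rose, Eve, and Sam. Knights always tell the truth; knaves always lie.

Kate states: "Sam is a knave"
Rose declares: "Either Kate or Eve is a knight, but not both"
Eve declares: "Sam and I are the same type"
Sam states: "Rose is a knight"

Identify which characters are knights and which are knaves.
Kate is a knave.
Rose is a knight.
Eve is a knight.
Sam is a knight.

Verification:
- Kate (knave) says "Sam is a knave" - this is FALSE (a lie) because Sam is a knight.
- Rose (knight) says "Either Kate or Eve is a knight, but not both" - this is TRUE because Kate is a knave and Eve is a knight.
- Eve (knight) says "Sam and I are the same type" - this is TRUE because Eve is a knight and Sam is a knight.
- Sam (knight) says "Rose is a knight" - this is TRUE because Rose is a knight.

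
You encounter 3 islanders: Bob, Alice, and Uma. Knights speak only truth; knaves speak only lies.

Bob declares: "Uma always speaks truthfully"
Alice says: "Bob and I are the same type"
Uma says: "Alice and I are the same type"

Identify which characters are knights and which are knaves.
Bob is a knight.
Alice is a knight.
Uma is a knight.

Verification:
- Bob (knight) says "Uma always speaks truthfully" - this is TRUE because Uma is a knight.
- Alice (knight) says "Bob and I are the same type" - this is TRUE because Alice is a knight and Bob is a knight.
- Uma (knight) says "Alice and I are the same type" - this is TRUE because Uma is a knight and Alice is a knight.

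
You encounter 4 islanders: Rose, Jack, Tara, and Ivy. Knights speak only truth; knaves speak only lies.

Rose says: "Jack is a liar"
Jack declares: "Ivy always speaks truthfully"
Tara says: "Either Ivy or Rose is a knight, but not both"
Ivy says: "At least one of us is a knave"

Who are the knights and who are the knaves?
Rose is a knave.
Jack is a knight.
Tara is a knight.
Ivy is a knight.

Verification:
- Rose (knave) says "Jack is a liar" - this is FALSE (a lie) because Jack is a knight.
- Jack (knight) says "Ivy always speaks truthfully" - this is TRUE because Ivy is a knight.
- Tara (knight) says "Either Ivy or Rose is a knight, but not both" - this is TRUE because Ivy is a knight and Rose is a knave.
- Ivy (knight) says "At least one of us is a knave" - this is TRUE because Rose is a knave.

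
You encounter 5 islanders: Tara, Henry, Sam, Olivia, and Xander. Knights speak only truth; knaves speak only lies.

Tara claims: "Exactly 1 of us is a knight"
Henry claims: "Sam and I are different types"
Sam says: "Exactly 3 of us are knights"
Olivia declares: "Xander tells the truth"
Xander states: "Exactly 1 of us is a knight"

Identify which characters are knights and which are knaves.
Tara is a knave.
Henry is a knave.
Sam is a knave.
Olivia is a knave.
Xander is a knave.

Verification:
- Tara (knave) says "Exactly 1 of us is a knight" - this is FALSE (a lie) because there are 0 knights.
- Henry (knave) says "Sam and I are different types" - this is FALSE (a lie) because Henry is a knave and Sam is a knave.
- Sam (knave) says "Exactly 3 of us are knights" - this is FALSE (a lie) because there are 0 knights.
- Olivia (knave) says "Xander tells the truth" - this is FALSE (a lie) because Xander is a knave.
- Xander (knave) says "Exactly 1 of us is a knight" - this is FALSE (a lie) because there are 0 knights.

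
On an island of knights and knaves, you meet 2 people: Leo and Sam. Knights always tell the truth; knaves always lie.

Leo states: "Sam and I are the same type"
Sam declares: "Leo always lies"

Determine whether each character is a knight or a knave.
Leo is a knave.
Sam is a knight.

Verification:
- Leo (knave) says "Sam and I are the same type" - this is FALSE (a lie) because Leo is a knave and Sam is a knight.
- Sam (knight) says "Leo always lies" - this is TRUE because Leo is a knave.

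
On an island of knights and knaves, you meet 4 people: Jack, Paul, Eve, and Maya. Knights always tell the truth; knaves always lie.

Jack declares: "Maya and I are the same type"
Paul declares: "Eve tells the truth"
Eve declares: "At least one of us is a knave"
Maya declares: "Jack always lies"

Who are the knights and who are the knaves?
Jack is a knave.
Paul is a knight.
Eve is a knight.
Maya is a knight.

Verification:
- Jack (knave) says "Maya and I are the same type" - this is FALSE (a lie) because Jack is a knave and Maya is a knight.
- Paul (knight) says "Eve tells the truth" - this is TRUE because Eve is a knight.
- Eve (knight) says "At least one of us is a knave" - this is TRUE because Jack is a knave.
- Maya (knight) says "Jack always lies" - this is TRUE because Jack is a knave.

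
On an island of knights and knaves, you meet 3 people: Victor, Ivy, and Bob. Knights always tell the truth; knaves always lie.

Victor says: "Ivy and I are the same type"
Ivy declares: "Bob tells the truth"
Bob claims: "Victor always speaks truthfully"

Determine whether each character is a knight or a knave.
Victor is a knight.
Ivy is a knight.
Bob is a knight.

Verification:
- Victor (knight) says "Ivy and I are the same type" - this is TRUE because Victor is a knight and Ivy is a knight.
- Ivy (knight) says "Bob tells the truth" - this is TRUE because Bob is a knight.
- Bob (knight) says "Victor always speaks truthfully" - this is TRUE because Victor is a knight.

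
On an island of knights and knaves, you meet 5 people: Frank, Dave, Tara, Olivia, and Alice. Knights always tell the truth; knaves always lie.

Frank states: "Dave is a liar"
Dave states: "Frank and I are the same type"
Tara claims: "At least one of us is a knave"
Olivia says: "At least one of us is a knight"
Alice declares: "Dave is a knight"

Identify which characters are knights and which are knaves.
Frank is a knight.
Dave is a knave.
Tara is a knight.
Olivia is a knight.
Alice is a knave.

Verification:
- Frank (knight) says "Dave is a liar" - this is TRUE because Dave is a knave.
- Dave (knave) says "Frank and I are the same type" - this is FALSE (a lie) because Dave is a knave and Frank is a knight.
- Tara (knight) says "At least one of us is a knave" - this is TRUE because Dave and Alice are knaves.
- Olivia (knight) says "At least one of us is a knight" - this is TRUE because Frank, Tara, and Olivia are knights.
- Alice (knave) says "Dave is a knight" - this is FALSE (a lie) because Dave is a knave.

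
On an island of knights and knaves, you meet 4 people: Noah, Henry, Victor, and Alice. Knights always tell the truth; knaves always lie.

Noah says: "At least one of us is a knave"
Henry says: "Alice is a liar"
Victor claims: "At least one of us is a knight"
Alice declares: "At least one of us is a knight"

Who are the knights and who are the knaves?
Noah is a knight.
Henry is a knave.
Victor is a knight.
Alice is a knight.

Verification:
- Noah (knight) says "At least one of us is a knave" - this is TRUE because Henry is a knave.
- Henry (knave) says "Alice is a liar" - this is FALSE (a lie) because Alice is a knight.
- Victor (knight) says "At least one of us is a knight" - this is TRUE because Noah, Victor, and Alice are knights.
- Alice (knight) says "At least one of us is a knight" - this is TRUE because Noah, Victor, and Alice are knights.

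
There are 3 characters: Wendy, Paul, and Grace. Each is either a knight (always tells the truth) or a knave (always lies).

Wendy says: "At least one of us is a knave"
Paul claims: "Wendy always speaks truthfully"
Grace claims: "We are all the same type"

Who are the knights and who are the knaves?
Wendy is a knight.
Paul is a knight.
Grace is a knave.

Verification:
- Wendy (knight) says "At least one of us is a knave" - this is TRUE because Grace is a knave.
- Paul (knight) says "Wendy always speaks truthfully" - this is TRUE because Wendy is a knight.
- Grace (knave) says "We are all the same type" - this is FALSE (a lie) because Wendy and Paul are knights and Grace is a knave.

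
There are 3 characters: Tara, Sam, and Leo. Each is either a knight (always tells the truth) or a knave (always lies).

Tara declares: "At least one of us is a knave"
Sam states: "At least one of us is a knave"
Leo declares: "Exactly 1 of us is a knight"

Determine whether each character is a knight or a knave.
Tara is a knight.
Sam is a knight.
Leo is a knave.

Verification:
- Tara (knight) says "At least one of us is a knave" - this is TRUE because Leo is a knave.
- Sam (knight) says "At least one of us is a knave" - this is TRUE because Leo is a knave.
- Leo (knave) says "Exactly 1 of us is a knight" - this is FALSE (a lie) because there are 2 knights.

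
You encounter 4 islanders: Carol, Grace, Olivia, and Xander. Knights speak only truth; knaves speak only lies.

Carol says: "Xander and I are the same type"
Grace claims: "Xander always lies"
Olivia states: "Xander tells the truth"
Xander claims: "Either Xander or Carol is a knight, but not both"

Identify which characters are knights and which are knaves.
Carol is a knave.
Grace is a knave.
Olivia is a knight.
Xander is a knight.

Verification:
- Carol (knave) says "Xander and I are the same type" - this is FALSE (a lie) because Carol is a knave and Xander is a knight.
- Grace (knave) says "Xander always lies" - this is FALSE (a lie) because Xander is a knight.
- Olivia (knight) says "Xander tells the truth" - this is TRUE because Xander is a knight.
- Xander (knight) says "Either Xander or Carol is a knight, but not both" - this is TRUE because Xander is a knight and Carol is a knave.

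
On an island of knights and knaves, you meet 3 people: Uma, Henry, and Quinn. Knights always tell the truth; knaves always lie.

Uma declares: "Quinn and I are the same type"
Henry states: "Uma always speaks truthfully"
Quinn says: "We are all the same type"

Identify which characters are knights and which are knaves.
Uma is a knight.
Henry is a knight.
Quinn is a knight.

Verification:
- Uma (knight) says "Quinn and I are the same type" - this is TRUE because Uma is a knight and Quinn is a knight.
- Henry (knight) says "Uma always speaks truthfully" - this is TRUE because Uma is a knight.
- Quinn (knight) says "We are all the same type" - this is TRUE because Uma, Henry, and Quinn are knights.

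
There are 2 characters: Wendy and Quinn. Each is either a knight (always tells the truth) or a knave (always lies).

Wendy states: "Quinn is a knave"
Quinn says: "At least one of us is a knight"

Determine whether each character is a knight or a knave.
Wendy is a knave.
Quinn is a knight.

Verification:
- Wendy (knave) says "Quinn is a knave" - this is FALSE (a lie) because Quinn is a knight.
- Quinn (knight) says "At least one of us is a knight" - this is TRUE because Quinn is a knight.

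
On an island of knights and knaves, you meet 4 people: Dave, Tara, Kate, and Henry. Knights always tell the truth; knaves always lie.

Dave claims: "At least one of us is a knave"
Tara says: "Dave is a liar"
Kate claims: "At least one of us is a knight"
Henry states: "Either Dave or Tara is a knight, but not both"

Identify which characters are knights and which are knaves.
Dave is a knight.
Tara is a knave.
Kate is a knight.
Henry is a knight.

Verification:
- Dave (knight) says "At least one of us is a knave" - this is TRUE because Tara is a knave.
- Tara (knave) says "Dave is a liar" - this is FALSE (a lie) because Dave is a knight.
- Kate (knight) says "At least one of us is a knight" - this is TRUE because Dave, Kate, and Henry are knights.
- Henry (knight) says "Either Dave or Tara is a knight, but not both" - this is TRUE because Dave is a knight and Tara is a knave.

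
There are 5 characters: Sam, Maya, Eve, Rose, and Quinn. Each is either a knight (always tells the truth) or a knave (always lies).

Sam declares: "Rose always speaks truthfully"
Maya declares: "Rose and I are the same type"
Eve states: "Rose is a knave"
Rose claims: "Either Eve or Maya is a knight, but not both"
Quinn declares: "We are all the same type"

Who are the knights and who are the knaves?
Sam is a knight.
Maya is a knight.
Eve is a knave.
Rose is a knight.
Quinn is a knave.

Verification:
- Sam (knight) says "Rose always speaks truthfully" - this is TRUE because Rose is a knight.
- Maya (knight) says "Rose and I are the same type" - this is TRUE because Maya is a knight and Rose is a knight.
- Eve (knave) says "Rose is a knave" - this is FALSE (a lie) because Rose is a knight.
- Rose (knight) says "Either Eve or Maya is a knight, but not both" - this is TRUE because Eve is a knave and Maya is a knight.
- Quinn (knave) says "We are all the same type" - this is FALSE (a lie) because Sam, Maya, and Rose are knights and Eve and Quinn are knaves.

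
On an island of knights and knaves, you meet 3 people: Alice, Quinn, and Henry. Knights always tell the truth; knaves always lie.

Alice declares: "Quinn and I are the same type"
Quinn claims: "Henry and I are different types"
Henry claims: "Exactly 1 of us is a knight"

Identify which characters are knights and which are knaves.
Alice is a knight.
Quinn is a knight.
Henry is a knave.

Verification:
- Alice (knight) says "Quinn and I are the same type" - this is TRUE because Alice is a knight and Quinn is a knight.
- Quinn (knight) says "Henry and I are different types" - this is TRUE because Quinn is a knight and Henry is a knave.
- Henry (knave) says "Exactly 1 of us is a knight" - this is FALSE (a lie) because there are 2 knights.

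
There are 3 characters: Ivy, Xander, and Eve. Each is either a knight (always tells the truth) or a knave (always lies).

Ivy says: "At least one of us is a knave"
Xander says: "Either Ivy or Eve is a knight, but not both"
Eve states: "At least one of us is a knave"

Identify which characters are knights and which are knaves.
Ivy is a knight.
Xander is a knave.
Eve is a knight.

Verification:
- Ivy (knight) says "At least one of us is a knave" - this is TRUE because Xander is a knave.
- Xander (knave) says "Either Ivy or Eve is a knight, but not both" - this is FALSE (a lie) because Ivy is a knight and Eve is a knight.
- Eve (knight) says "At least one of us is a knave" - this is TRUE because Xander is a knave.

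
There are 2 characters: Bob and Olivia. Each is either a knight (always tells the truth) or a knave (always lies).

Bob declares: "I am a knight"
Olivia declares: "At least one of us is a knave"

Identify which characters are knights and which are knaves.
Bob is a knave.
Olivia is a knight.

Verification:
- Bob (knave) says "I am a knight" - this is FALSE (a lie) because Bob is a knave.
- Olivia (knight) says "At least one of us is a knave" - this is TRUE because Bob is a knave.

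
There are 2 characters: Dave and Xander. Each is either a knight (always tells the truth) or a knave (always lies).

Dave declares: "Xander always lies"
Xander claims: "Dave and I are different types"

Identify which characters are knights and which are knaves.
Dave is a knave.
Xander is a knight.

Verification:
- Dave (knave) says "Xander always lies" - this is FALSE (a lie) because Xander is a knight.
- Xander (knight) says "Dave and I are different types" - this is TRUE because Xander is a knight and Dave is a knave.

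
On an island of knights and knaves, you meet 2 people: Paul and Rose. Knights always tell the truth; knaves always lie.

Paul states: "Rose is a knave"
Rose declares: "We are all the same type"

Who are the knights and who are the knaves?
Paul is a knight.
Rose is a knave.

Verification:
- Paul (knight) says "Rose is a knave" - this is TRUE because Rose is a knave.
- Rose (knave) says "We are all the same type" - this is FALSE (a lie) because Paul is a knight and Rose is a knave.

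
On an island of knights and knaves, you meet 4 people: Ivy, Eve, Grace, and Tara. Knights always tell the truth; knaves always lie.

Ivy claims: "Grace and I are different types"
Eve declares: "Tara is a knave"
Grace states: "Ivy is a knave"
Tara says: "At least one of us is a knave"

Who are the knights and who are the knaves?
Ivy is a knight.
Eve is a knave.
Grace is a knave.
Tara is a knight.

Verification:
- Ivy (knight) says "Grace and I are different types" - this is TRUE because Ivy is a knight and Grace is a knave.
- Eve (knave) says "Tara is a knave" - this is FALSE (a lie) because Tara is a knight.
- Grace (knave) says "Ivy is a knave" - this is FALSE (a lie) because Ivy is a knight.
- Tara (knight) says "At least one of us is a knave" - this is TRUE because Eve and Grace are knaves.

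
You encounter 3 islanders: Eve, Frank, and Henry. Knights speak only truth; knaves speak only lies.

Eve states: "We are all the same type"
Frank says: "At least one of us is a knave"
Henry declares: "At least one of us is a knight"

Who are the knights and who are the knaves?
Eve is a knave.
Frank is a knight.
Henry is a knight.

Verification:
- Eve (knave) says "We are all the same type" - this is FALSE (a lie) because Frank and Henry are knights and Eve is a knave.
- Frank (knight) says "At least one of us is a knave" - this is TRUE because Eve is a knave.
- Henry (knight) says "At least one of us is a knight" - this is TRUE because Frank and Henry are knights.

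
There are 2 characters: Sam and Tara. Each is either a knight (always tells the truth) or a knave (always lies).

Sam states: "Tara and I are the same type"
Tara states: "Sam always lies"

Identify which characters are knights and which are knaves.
Sam is a knave.
Tara is a knight.

Verification:
- Sam (knave) says "Tara and I are the same type" - this is FALSE (a lie) because Sam is a knave and Tara is a knight.
- Tara (knight) says "Sam always lies" - this is TRUE because Sam is a knave.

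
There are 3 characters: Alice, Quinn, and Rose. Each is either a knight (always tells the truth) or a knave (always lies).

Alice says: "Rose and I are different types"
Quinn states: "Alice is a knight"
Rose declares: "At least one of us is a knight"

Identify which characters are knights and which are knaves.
Alice is a knave.
Quinn is a knave.
Rose is a knave.

Verification:
- Alice (knave) says "Rose and I are different types" - this is FALSE (a lie) because Alice is a knave and Rose is a knave.
- Quinn (knave) says "Alice is a knight" - this is FALSE (a lie) because Alice is a knave.
- Rose (knave) says "At least one of us is a knight" - this is FALSE (a lie) because no one is a knight.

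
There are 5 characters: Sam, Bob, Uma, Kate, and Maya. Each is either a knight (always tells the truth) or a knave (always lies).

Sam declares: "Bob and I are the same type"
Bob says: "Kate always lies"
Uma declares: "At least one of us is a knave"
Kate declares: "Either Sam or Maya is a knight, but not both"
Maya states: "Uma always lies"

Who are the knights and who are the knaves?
Sam is a knave.
Bob is a knight.
Uma is a knight.
Kate is a knave.
Maya is a knave.

Verification:
- Sam (knave) says "Bob and I are the same type" - this is FALSE (a lie) because Sam is a knave and Bob is a knight.
- Bob (knight) says "Kate always lies" - this is TRUE because Kate is a knave.
- Uma (knight) says "At least one of us is a knave" - this is TRUE because Sam, Kate, and Maya are knaves.
- Kate (knave) says "Either Sam or Maya is a knight, but not both" - this is FALSE (a lie) because Sam is a knave and Maya is a knave.
- Maya (knave) says "Uma always lies" - this is FALSE (a lie) because Uma is a knight.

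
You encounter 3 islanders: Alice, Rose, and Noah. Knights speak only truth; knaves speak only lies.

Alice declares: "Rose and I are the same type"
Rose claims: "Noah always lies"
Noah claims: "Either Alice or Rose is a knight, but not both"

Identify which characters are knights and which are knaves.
Alice is a knight.
Rose is a knight.
Noah is a knave.

Verification:
- Alice (knight) says "Rose and I are the same type" - this is TRUE because Alice is a knight and Rose is a knight.
- Rose (knight) says "Noah always lies" - this is TRUE because Noah is a knave.
- Noah (knave) says "Either Alice or Rose is a knight, but not both" - this is FALSE (a lie) because Alice is a knight and Rose is a knight.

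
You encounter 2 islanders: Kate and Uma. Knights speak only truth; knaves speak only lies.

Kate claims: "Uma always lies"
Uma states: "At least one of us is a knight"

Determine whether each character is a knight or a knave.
Kate is a knave.
Uma is a knight.

Verification:
- Kate (knave) says "Uma always lies" - this is FALSE (a lie) because Uma is a knight.
- Uma (knight) says "At least one of us is a knight" - this is TRUE because Uma is a knight.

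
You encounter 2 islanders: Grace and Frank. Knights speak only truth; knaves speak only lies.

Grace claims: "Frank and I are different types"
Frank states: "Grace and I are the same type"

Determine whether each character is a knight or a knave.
Grace is a knight.
Frank is a knave.

Verification:
- Grace (knight) says "Frank and I are different types" - this is TRUE because Grace is a knight and Frank is a knave.
- Frank (knave) says "Grace and I are the same type" - this is FALSE (a lie) because Frank is a knave and Grace is a knight.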